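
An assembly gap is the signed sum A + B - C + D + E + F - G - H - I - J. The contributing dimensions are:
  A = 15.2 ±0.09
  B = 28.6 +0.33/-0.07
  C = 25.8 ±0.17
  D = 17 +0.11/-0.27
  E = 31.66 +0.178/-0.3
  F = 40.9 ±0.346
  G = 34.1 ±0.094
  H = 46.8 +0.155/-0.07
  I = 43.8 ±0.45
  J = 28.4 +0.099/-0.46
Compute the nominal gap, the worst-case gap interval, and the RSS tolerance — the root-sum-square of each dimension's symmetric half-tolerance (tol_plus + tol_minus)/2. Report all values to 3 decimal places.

Stack each dimension's contribution:
  +A: nom +15.200 → Σnom=15.200; wc +0.090/-0.090 → slack +0.090/-0.090; half-tol=0.090, Σhalf²=0.008100
  +B: nom +28.600 → Σnom=43.800; wc +0.330/-0.070 → slack +0.420/-0.160; half-tol=0.200, Σhalf²=0.048100
  -C: nom -25.800 → Σnom=18.000; wc +0.170/-0.170 → slack +0.590/-0.330; half-tol=0.170, Σhalf²=0.077000
  +D: nom +17.000 → Σnom=35.000; wc +0.110/-0.270 → slack +0.700/-0.600; half-tol=0.190, Σhalf²=0.113100
  +E: nom +31.660 → Σnom=66.660; wc +0.178/-0.300 → slack +0.878/-0.900; half-tol=0.239, Σhalf²=0.170221
  +F: nom +40.900 → Σnom=107.560; wc +0.346/-0.346 → slack +1.224/-1.246; half-tol=0.346, Σhalf²=0.289937
  -G: nom -34.100 → Σnom=73.460; wc +0.094/-0.094 → slack +1.318/-1.340; half-tol=0.094, Σhalf²=0.298773
  -H: nom -46.800 → Σnom=26.660; wc +0.070/-0.155 → slack +1.388/-1.495; half-tol=0.113, Σhalf²=0.311429
  -I: nom -43.800 → Σnom=-17.140; wc +0.450/-0.450 → slack +1.838/-1.945; half-tol=0.450, Σhalf²=0.513929
  -J: nom -28.400 → Σnom=-45.540; wc +0.460/-0.099 → slack +2.298/-2.044; half-tol=0.280, Σhalf²=0.592050
Nominal = -45.540. Worst-case = [-45.540 - 2.044, -45.540 + 2.298] = [-47.584, -43.242]. RSS = √0.592050 = 0.769.

nominal=-45.540 wc=[-47.584,-43.242] rss=0.769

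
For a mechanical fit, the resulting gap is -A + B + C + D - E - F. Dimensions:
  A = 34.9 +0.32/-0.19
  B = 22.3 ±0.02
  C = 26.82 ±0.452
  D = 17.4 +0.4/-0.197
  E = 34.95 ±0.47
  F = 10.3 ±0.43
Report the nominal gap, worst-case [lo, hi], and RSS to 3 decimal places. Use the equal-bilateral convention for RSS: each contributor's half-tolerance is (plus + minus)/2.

nominal=-13.630 wc=[-15.519,-11.668] rss=0.874

Stack each dimension's contribution:
  -A: nom -34.900 → Σnom=-34.900; wc +0.190/-0.320 → slack +0.190/-0.320; half-tol=0.255, Σhalf²=0.065025
  +B: nom +22.300 → Σnom=-12.600; wc +0.020/-0.020 → slack +0.210/-0.340; half-tol=0.020, Σhalf²=0.065425
  +C: nom +26.820 → Σnom=14.220; wc +0.452/-0.452 → slack +0.662/-0.792; half-tol=0.452, Σhalf²=0.269729
  +D: nom +17.400 → Σnom=31.620; wc +0.400/-0.197 → slack +1.062/-0.989; half-tol=0.298, Σhalf²=0.358831
  -E: nom -34.950 → Σnom=-3.330; wc +0.470/-0.470 → slack +1.532/-1.459; half-tol=0.470, Σhalf²=0.579731
  -F: nom -10.300 → Σnom=-13.630; wc +0.430/-0.430 → slack +1.962/-1.889; half-tol=0.430, Σhalf²=0.764631
Nominal = -13.630. Worst-case = [-13.630 - 1.889, -13.630 + 1.962] = [-15.519, -11.668]. RSS = √0.764631 = 0.874.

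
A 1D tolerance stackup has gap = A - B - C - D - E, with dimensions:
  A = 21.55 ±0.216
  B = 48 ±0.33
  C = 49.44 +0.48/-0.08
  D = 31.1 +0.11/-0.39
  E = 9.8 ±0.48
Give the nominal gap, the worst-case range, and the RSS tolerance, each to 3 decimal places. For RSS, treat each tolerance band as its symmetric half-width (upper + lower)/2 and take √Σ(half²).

nominal=-116.790 wc=[-118.406,-115.294] rss=0.726

Stack each dimension's contribution:
  +A: nom +21.550 → Σnom=21.550; wc +0.216/-0.216 → slack +0.216/-0.216; half-tol=0.216, Σhalf²=0.046656
  -B: nom -48.000 → Σnom=-26.450; wc +0.330/-0.330 → slack +0.546/-0.546; half-tol=0.330, Σhalf²=0.155556
  -C: nom -49.440 → Σnom=-75.890; wc +0.080/-0.480 → slack +0.626/-1.026; half-tol=0.280, Σhalf²=0.233956
  -D: nom -31.100 → Σnom=-106.990; wc +0.390/-0.110 → slack +1.016/-1.136; half-tol=0.250, Σhalf²=0.296456
  -E: nom -9.800 → Σnom=-116.790; wc +0.480/-0.480 → slack +1.496/-1.616; half-tol=0.480, Σhalf²=0.526856
Nominal = -116.790. Worst-case = [-116.790 - 1.616, -116.790 + 1.496] = [-118.406, -115.294]. RSS = √0.526856 = 0.726.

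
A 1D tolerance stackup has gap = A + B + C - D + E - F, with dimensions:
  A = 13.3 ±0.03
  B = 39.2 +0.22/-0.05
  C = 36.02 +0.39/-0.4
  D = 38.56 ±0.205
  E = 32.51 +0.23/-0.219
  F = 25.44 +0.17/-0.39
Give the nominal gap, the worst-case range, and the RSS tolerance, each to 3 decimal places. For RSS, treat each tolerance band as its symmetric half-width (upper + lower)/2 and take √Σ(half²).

Stack each dimension's contribution:
  +A: nom +13.300 → Σnom=13.300; wc +0.030/-0.030 → slack +0.030/-0.030; half-tol=0.030, Σhalf²=0.000900
  +B: nom +39.200 → Σnom=52.500; wc +0.220/-0.050 → slack +0.250/-0.080; half-tol=0.135, Σhalf²=0.019125
  +C: nom +36.020 → Σnom=88.520; wc +0.390/-0.400 → slack +0.640/-0.480; half-tol=0.395, Σhalf²=0.175150
  -D: nom -38.560 → Σnom=49.960; wc +0.205/-0.205 → slack +0.845/-0.685; half-tol=0.205, Σhalf²=0.217175
  +E: nom +32.510 → Σnom=82.470; wc +0.230/-0.219 → slack +1.075/-0.904; half-tol=0.225, Σhalf²=0.267575
  -F: nom -25.440 → Σnom=57.030; wc +0.390/-0.170 → slack +1.465/-1.074; half-tol=0.280, Σhalf²=0.345975
Nominal = 57.030. Worst-case = [57.030 - 1.074, 57.030 + 1.465] = [55.956, 58.495]. RSS = √0.345975 = 0.588.

nominal=57.030 wc=[55.956,58.495] rss=0.588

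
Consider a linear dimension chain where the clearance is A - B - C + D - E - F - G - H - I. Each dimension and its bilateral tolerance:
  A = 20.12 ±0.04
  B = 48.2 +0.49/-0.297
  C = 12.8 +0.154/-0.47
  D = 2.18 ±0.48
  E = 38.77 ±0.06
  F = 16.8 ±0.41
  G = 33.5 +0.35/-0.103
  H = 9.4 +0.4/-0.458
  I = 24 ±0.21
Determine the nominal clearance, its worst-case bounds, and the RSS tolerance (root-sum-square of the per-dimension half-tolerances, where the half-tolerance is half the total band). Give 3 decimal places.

Stack each dimension's contribution:
  +A: nom +20.120 → Σnom=20.120; wc +0.040/-0.040 → slack +0.040/-0.040; half-tol=0.040, Σhalf²=0.001600
  -B: nom -48.200 → Σnom=-28.080; wc +0.297/-0.490 → slack +0.337/-0.530; half-tol=0.393, Σhalf²=0.156442
  -C: nom -12.800 → Σnom=-40.880; wc +0.470/-0.154 → slack +0.807/-0.684; half-tol=0.312, Σhalf²=0.253786
  +D: nom +2.180 → Σnom=-38.700; wc +0.480/-0.480 → slack +1.287/-1.164; half-tol=0.480, Σhalf²=0.484186
  -E: nom -38.770 → Σnom=-77.470; wc +0.060/-0.060 → slack +1.347/-1.224; half-tol=0.060, Σhalf²=0.487786
  -F: nom -16.800 → Σnom=-94.270; wc +0.410/-0.410 → slack +1.757/-1.634; half-tol=0.410, Σhalf²=0.655886
  -G: nom -33.500 → Σnom=-127.770; wc +0.103/-0.350 → slack +1.860/-1.984; half-tol=0.226, Σhalf²=0.707188
  -H: nom -9.400 → Σnom=-137.170; wc +0.458/-0.400 → slack +2.318/-2.384; half-tol=0.429, Σhalf²=0.891229
  -I: nom -24.000 → Σnom=-161.170; wc +0.210/-0.210 → slack +2.528/-2.594; half-tol=0.210, Σhalf²=0.935329
Nominal = -161.170. Worst-case = [-161.170 - 2.594, -161.170 + 2.528] = [-163.764, -158.642]. RSS = √0.935329 = 0.967.

nominal=-161.170 wc=[-163.764,-158.642] rss=0.967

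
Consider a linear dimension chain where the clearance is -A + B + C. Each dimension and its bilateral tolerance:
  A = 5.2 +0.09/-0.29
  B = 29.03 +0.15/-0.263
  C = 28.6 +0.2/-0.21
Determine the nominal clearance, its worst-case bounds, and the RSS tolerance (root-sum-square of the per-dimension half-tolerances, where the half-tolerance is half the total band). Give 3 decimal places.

Stack each dimension's contribution:
  -A: nom -5.200 → Σnom=-5.200; wc +0.290/-0.090 → slack +0.290/-0.090; half-tol=0.190, Σhalf²=0.036100
  +B: nom +29.030 → Σnom=23.830; wc +0.150/-0.263 → slack +0.440/-0.353; half-tol=0.207, Σhalf²=0.078742
  +C: nom +28.600 → Σnom=52.430; wc +0.200/-0.210 → slack +0.640/-0.563; half-tol=0.205, Σhalf²=0.120767
Nominal = 52.430. Worst-case = [52.430 - 0.563, 52.430 + 0.640] = [51.867, 53.070]. RSS = √0.120767 = 0.348.

nominal=52.430 wc=[51.867,53.070] rss=0.348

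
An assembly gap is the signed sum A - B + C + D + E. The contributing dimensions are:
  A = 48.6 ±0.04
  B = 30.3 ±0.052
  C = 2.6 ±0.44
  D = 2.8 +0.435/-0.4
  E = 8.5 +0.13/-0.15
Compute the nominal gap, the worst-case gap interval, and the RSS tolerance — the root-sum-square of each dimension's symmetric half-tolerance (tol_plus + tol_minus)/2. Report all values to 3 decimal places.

nominal=32.200 wc=[31.118,33.297] rss=0.626

Stack each dimension's contribution:
  +A: nom +48.600 → Σnom=48.600; wc +0.040/-0.040 → slack +0.040/-0.040; half-tol=0.040, Σhalf²=0.001600
  -B: nom -30.300 → Σnom=18.300; wc +0.052/-0.052 → slack +0.092/-0.092; half-tol=0.052, Σhalf²=0.004304
  +C: nom +2.600 → Σnom=20.900; wc +0.440/-0.440 → slack +0.532/-0.532; half-tol=0.440, Σhalf²=0.197904
  +D: nom +2.800 → Σnom=23.700; wc +0.435/-0.400 → slack +0.967/-0.932; half-tol=0.417, Σhalf²=0.372210
  +E: nom +8.500 → Σnom=32.200; wc +0.130/-0.150 → slack +1.097/-1.082; half-tol=0.140, Σhalf²=0.391810
Nominal = 32.200. Worst-case = [32.200 - 1.082, 32.200 + 1.097] = [31.118, 33.297]. RSS = √0.391810 = 0.626.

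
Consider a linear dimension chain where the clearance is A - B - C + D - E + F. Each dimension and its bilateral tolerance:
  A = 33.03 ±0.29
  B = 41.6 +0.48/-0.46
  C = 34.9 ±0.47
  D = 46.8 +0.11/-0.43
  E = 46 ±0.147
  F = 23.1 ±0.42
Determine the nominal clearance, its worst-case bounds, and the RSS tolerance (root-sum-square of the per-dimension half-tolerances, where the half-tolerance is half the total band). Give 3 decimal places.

Stack each dimension's contribution:
  +A: nom +33.030 → Σnom=33.030; wc +0.290/-0.290 → slack +0.290/-0.290; half-tol=0.290, Σhalf²=0.084100
  -B: nom -41.600 → Σnom=-8.570; wc +0.460/-0.480 → slack +0.750/-0.770; half-tol=0.470, Σhalf²=0.305000
  -C: nom -34.900 → Σnom=-43.470; wc +0.470/-0.470 → slack +1.220/-1.240; half-tol=0.470, Σhalf²=0.525900
  +D: nom +46.800 → Σnom=3.330; wc +0.110/-0.430 → slack +1.330/-1.670; half-tol=0.270, Σhalf²=0.598800
  -E: nom -46.000 → Σnom=-42.670; wc +0.147/-0.147 → slack +1.477/-1.817; half-tol=0.147, Σhalf²=0.620409
  +F: nom +23.100 → Σnom=-19.570; wc +0.420/-0.420 → slack +1.897/-2.237; half-tol=0.420, Σhalf²=0.796809
Nominal = -19.570. Worst-case = [-19.570 - 2.237, -19.570 + 1.897] = [-21.807, -17.673]. RSS = √0.796809 = 0.893.

nominal=-19.570 wc=[-21.807,-17.673] rss=0.893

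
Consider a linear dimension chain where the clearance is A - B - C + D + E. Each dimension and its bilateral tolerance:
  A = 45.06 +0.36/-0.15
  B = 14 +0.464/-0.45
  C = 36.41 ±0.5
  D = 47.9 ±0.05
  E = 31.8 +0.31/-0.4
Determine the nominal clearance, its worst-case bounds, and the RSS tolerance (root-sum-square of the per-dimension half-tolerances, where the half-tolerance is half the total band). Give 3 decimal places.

Stack each dimension's contribution:
  +A: nom +45.060 → Σnom=45.060; wc +0.360/-0.150 → slack +0.360/-0.150; half-tol=0.255, Σhalf²=0.065025
  -B: nom -14.000 → Σnom=31.060; wc +0.450/-0.464 → slack +0.810/-0.614; half-tol=0.457, Σhalf²=0.273874
  -C: nom -36.410 → Σnom=-5.350; wc +0.500/-0.500 → slack +1.310/-1.114; half-tol=0.500, Σhalf²=0.523874
  +D: nom +47.900 → Σnom=42.550; wc +0.050/-0.050 → slack +1.360/-1.164; half-tol=0.050, Σhalf²=0.526374
  +E: nom +31.800 → Σnom=74.350; wc +0.310/-0.400 → slack +1.670/-1.564; half-tol=0.355, Σhalf²=0.652399
Nominal = 74.350. Worst-case = [74.350 - 1.564, 74.350 + 1.670] = [72.786, 76.020]. RSS = √0.652399 = 0.808.

nominal=74.350 wc=[72.786,76.020] rss=0.808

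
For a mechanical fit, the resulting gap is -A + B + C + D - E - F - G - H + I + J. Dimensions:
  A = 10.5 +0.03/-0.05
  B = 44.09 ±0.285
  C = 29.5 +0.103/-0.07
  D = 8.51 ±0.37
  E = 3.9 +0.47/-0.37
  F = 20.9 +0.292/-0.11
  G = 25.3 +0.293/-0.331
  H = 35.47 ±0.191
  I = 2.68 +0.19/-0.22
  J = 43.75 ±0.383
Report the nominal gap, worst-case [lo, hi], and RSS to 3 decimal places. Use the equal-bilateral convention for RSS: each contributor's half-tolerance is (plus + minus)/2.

nominal=32.460 wc=[29.856,34.843] rss=0.876

Stack each dimension's contribution:
  -A: nom -10.500 → Σnom=-10.500; wc +0.050/-0.030 → slack +0.050/-0.030; half-tol=0.040, Σhalf²=0.001600
  +B: nom +44.090 → Σnom=33.590; wc +0.285/-0.285 → slack +0.335/-0.315; half-tol=0.285, Σhalf²=0.082825
  +C: nom +29.500 → Σnom=63.090; wc +0.103/-0.070 → slack +0.438/-0.385; half-tol=0.086, Σhalf²=0.090307
  +D: nom +8.510 → Σnom=71.600; wc +0.370/-0.370 → slack +0.808/-0.755; half-tol=0.370, Σhalf²=0.227207
  -E: nom -3.900 → Σnom=67.700; wc +0.370/-0.470 → slack +1.178/-1.225; half-tol=0.420, Σhalf²=0.403607
  -F: nom -20.900 → Σnom=46.800; wc +0.110/-0.292 → slack +1.288/-1.517; half-tol=0.201, Σhalf²=0.444008
  -G: nom -25.300 → Σnom=21.500; wc +0.331/-0.293 → slack +1.619/-1.810; half-tol=0.312, Σhalf²=0.541352
  -H: nom -35.470 → Σnom=-13.970; wc +0.191/-0.191 → slack +1.810/-2.001; half-tol=0.191, Σhalf²=0.577833
  +I: nom +2.680 → Σnom=-11.290; wc +0.190/-0.220 → slack +2.000/-2.221; half-tol=0.205, Σhalf²=0.619858
  +J: nom +43.750 → Σnom=32.460; wc +0.383/-0.383 → slack +2.383/-2.604; half-tol=0.383, Σhalf²=0.766547
Nominal = 32.460. Worst-case = [32.460 - 2.604, 32.460 + 2.383] = [29.856, 34.843]. RSS = √0.766547 = 0.876.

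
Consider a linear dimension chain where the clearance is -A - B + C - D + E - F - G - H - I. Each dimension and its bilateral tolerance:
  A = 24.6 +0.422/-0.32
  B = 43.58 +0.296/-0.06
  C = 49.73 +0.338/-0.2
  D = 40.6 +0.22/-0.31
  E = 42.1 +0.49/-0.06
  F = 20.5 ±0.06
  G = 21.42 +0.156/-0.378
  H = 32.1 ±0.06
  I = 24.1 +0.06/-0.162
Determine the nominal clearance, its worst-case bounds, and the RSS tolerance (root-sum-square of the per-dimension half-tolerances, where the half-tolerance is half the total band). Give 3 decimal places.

nominal=-115.070 wc=[-116.604,-112.892] rss=0.692

Stack each dimension's contribution:
  -A: nom -24.600 → Σnom=-24.600; wc +0.320/-0.422 → slack +0.320/-0.422; half-tol=0.371, Σhalf²=0.137641
  -B: nom -43.580 → Σnom=-68.180; wc +0.060/-0.296 → slack +0.380/-0.718; half-tol=0.178, Σhalf²=0.169325
  +C: nom +49.730 → Σnom=-18.450; wc +0.338/-0.200 → slack +0.718/-0.918; half-tol=0.269, Σhalf²=0.241686
  -D: nom -40.600 → Σnom=-59.050; wc +0.310/-0.220 → slack +1.028/-1.138; half-tol=0.265, Σhalf²=0.311911
  +E: nom +42.100 → Σnom=-16.950; wc +0.490/-0.060 → slack +1.518/-1.198; half-tol=0.275, Σhalf²=0.387536
  -F: nom -20.500 → Σnom=-37.450; wc +0.060/-0.060 → slack +1.578/-1.258; half-tol=0.060, Σhalf²=0.391136
  -G: nom -21.420 → Σnom=-58.870; wc +0.378/-0.156 → slack +1.956/-1.414; half-tol=0.267, Σhalf²=0.462425
  -H: nom -32.100 → Σnom=-90.970; wc +0.060/-0.060 → slack +2.016/-1.474; half-tol=0.060, Σhalf²=0.466025
  -I: nom -24.100 → Σnom=-115.070; wc +0.162/-0.060 → slack +2.178/-1.534; half-tol=0.111, Σhalf²=0.478346
Nominal = -115.070. Worst-case = [-115.070 - 1.534, -115.070 + 2.178] = [-116.604, -112.892]. RSS = √0.478346 = 0.692.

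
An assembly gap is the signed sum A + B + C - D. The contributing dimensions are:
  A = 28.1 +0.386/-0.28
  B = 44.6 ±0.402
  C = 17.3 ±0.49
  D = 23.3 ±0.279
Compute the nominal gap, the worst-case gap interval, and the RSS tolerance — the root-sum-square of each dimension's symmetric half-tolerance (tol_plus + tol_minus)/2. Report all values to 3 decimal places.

Stack each dimension's contribution:
  +A: nom +28.100 → Σnom=28.100; wc +0.386/-0.280 → slack +0.386/-0.280; half-tol=0.333, Σhalf²=0.110889
  +B: nom +44.600 → Σnom=72.700; wc +0.402/-0.402 → slack +0.788/-0.682; half-tol=0.402, Σhalf²=0.272493
  +C: nom +17.300 → Σnom=90.000; wc +0.490/-0.490 → slack +1.278/-1.172; half-tol=0.490, Σhalf²=0.512593
  -D: nom -23.300 → Σnom=66.700; wc +0.279/-0.279 → slack +1.557/-1.451; half-tol=0.279, Σhalf²=0.590434
Nominal = 66.700. Worst-case = [66.700 - 1.451, 66.700 + 1.557] = [65.249, 68.257]. RSS = √0.590434 = 0.768.

nominal=66.700 wc=[65.249,68.257] rss=0.768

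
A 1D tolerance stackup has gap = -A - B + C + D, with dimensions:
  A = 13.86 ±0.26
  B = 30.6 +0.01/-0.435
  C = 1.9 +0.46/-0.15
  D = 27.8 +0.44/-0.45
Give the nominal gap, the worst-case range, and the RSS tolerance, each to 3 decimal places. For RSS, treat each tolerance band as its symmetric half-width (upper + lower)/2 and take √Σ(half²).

nominal=-14.760 wc=[-15.630,-13.165] rss=0.639

Stack each dimension's contribution:
  -A: nom -13.860 → Σnom=-13.860; wc +0.260/-0.260 → slack +0.260/-0.260; half-tol=0.260, Σhalf²=0.067600
  -B: nom -30.600 → Σnom=-44.460; wc +0.435/-0.010 → slack +0.695/-0.270; half-tol=0.223, Σhalf²=0.117106
  +C: nom +1.900 → Σnom=-42.560; wc +0.460/-0.150 → slack +1.155/-0.420; half-tol=0.305, Σhalf²=0.210131
  +D: nom +27.800 → Σnom=-14.760; wc +0.440/-0.450 → slack +1.595/-0.870; half-tol=0.445, Σhalf²=0.408156
Nominal = -14.760. Worst-case = [-14.760 - 0.870, -14.760 + 1.595] = [-15.630, -13.165]. RSS = √0.408156 = 0.639.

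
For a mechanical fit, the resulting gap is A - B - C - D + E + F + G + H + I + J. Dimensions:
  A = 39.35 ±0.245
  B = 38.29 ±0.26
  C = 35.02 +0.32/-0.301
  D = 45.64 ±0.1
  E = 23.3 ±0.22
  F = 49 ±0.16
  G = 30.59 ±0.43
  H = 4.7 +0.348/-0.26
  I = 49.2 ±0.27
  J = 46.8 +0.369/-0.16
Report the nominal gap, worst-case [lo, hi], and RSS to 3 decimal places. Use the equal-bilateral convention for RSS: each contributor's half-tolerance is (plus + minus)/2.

Stack each dimension's contribution:
  +A: nom +39.350 → Σnom=39.350; wc +0.245/-0.245 → slack +0.245/-0.245; half-tol=0.245, Σhalf²=0.060025
  -B: nom -38.290 → Σnom=1.060; wc +0.260/-0.260 → slack +0.505/-0.505; half-tol=0.260, Σhalf²=0.127625
  -C: nom -35.020 → Σnom=-33.960; wc +0.301/-0.320 → slack +0.806/-0.825; half-tol=0.310, Σhalf²=0.224035
  -D: nom -45.640 → Σnom=-79.600; wc +0.100/-0.100 → slack +0.906/-0.925; half-tol=0.100, Σhalf²=0.234035
  +E: nom +23.300 → Σnom=-56.300; wc +0.220/-0.220 → slack +1.126/-1.145; half-tol=0.220, Σhalf²=0.282435
  +F: nom +49.000 → Σnom=-7.300; wc +0.160/-0.160 → slack +1.286/-1.305; half-tol=0.160, Σhalf²=0.308035
  +G: nom +30.590 → Σnom=23.290; wc +0.430/-0.430 → slack +1.716/-1.735; half-tol=0.430, Σhalf²=0.492935
  +H: nom +4.700 → Σnom=27.990; wc +0.348/-0.260 → slack +2.064/-1.995; half-tol=0.304, Σhalf²=0.585351
  +I: nom +49.200 → Σnom=77.190; wc +0.270/-0.270 → slack +2.334/-2.265; half-tol=0.270, Σhalf²=0.658251
  +J: nom +46.800 → Σnom=123.990; wc +0.369/-0.160 → slack +2.703/-2.425; half-tol=0.265, Σhalf²=0.728212
Nominal = 123.990. Worst-case = [123.990 - 2.425, 123.990 + 2.703] = [121.565, 126.693]. RSS = √0.728212 = 0.853.

nominal=123.990 wc=[121.565,126.693] rss=0.853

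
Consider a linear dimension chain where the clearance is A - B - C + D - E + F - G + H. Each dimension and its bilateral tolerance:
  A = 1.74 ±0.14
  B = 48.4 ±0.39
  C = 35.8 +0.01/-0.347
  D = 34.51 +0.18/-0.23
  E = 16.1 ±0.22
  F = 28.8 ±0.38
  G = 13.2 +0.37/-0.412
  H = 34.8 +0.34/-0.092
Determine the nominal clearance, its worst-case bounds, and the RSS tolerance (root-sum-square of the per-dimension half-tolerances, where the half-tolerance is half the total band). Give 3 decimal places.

nominal=-13.650 wc=[-15.482,-11.241] rss=0.799

Stack each dimension's contribution:
  +A: nom +1.740 → Σnom=1.740; wc +0.140/-0.140 → slack +0.140/-0.140; half-tol=0.140, Σhalf²=0.019600
  -B: nom -48.400 → Σnom=-46.660; wc +0.390/-0.390 → slack +0.530/-0.530; half-tol=0.390, Σhalf²=0.171700
  -C: nom -35.800 → Σnom=-82.460; wc +0.347/-0.010 → slack +0.877/-0.540; half-tol=0.178, Σhalf²=0.203562
  +D: nom +34.510 → Σnom=-47.950; wc +0.180/-0.230 → slack +1.057/-0.770; half-tol=0.205, Σhalf²=0.245587
  -E: nom -16.100 → Σnom=-64.050; wc +0.220/-0.220 → slack +1.277/-0.990; half-tol=0.220, Σhalf²=0.293987
  +F: nom +28.800 → Σnom=-35.250; wc +0.380/-0.380 → slack +1.657/-1.370; half-tol=0.380, Σhalf²=0.438387
  -G: nom -13.200 → Σnom=-48.450; wc +0.412/-0.370 → slack +2.069/-1.740; half-tol=0.391, Σhalf²=0.591268
  +H: nom +34.800 → Σnom=-13.650; wc +0.340/-0.092 → slack +2.409/-1.832; half-tol=0.216, Σhalf²=0.637924
Nominal = -13.650. Worst-case = [-13.650 - 1.832, -13.650 + 2.409] = [-15.482, -11.241]. RSS = √0.637924 = 0.799.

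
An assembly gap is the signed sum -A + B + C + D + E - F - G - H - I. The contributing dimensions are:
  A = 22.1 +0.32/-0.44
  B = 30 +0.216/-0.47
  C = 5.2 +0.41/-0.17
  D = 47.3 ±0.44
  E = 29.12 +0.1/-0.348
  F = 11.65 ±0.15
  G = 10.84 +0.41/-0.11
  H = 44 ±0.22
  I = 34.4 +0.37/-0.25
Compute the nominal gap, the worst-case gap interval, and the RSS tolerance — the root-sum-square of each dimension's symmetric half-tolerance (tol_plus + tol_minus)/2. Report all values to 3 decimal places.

nominal=-11.370 wc=[-14.268,-9.034] rss=0.908

Stack each dimension's contribution:
  -A: nom -22.100 → Σnom=-22.100; wc +0.440/-0.320 → slack +0.440/-0.320; half-tol=0.380, Σhalf²=0.144400
  +B: nom +30.000 → Σnom=7.900; wc +0.216/-0.470 → slack +0.656/-0.790; half-tol=0.343, Σhalf²=0.262049
  +C: nom +5.200 → Σnom=13.100; wc +0.410/-0.170 → slack +1.066/-0.960; half-tol=0.290, Σhalf²=0.346149
  +D: nom +47.300 → Σnom=60.400; wc +0.440/-0.440 → slack +1.506/-1.400; half-tol=0.440, Σhalf²=0.539749
  +E: nom +29.120 → Σnom=89.520; wc +0.100/-0.348 → slack +1.606/-1.748; half-tol=0.224, Σhalf²=0.589925
  -F: nom -11.650 → Σnom=77.870; wc +0.150/-0.150 → slack +1.756/-1.898; half-tol=0.150, Σhalf²=0.612425
  -G: nom -10.840 → Σnom=67.030; wc +0.110/-0.410 → slack +1.866/-2.308; half-tol=0.260, Σhalf²=0.680025
  -H: nom -44.000 → Σnom=23.030; wc +0.220/-0.220 → slack +2.086/-2.528; half-tol=0.220, Σhalf²=0.728425
  -I: nom -34.400 → Σnom=-11.370; wc +0.250/-0.370 → slack +2.336/-2.898; half-tol=0.310, Σhalf²=0.824525
Nominal = -11.370. Worst-case = [-11.370 - 2.898, -11.370 + 2.336] = [-14.268, -9.034]. RSS = √0.824525 = 0.908.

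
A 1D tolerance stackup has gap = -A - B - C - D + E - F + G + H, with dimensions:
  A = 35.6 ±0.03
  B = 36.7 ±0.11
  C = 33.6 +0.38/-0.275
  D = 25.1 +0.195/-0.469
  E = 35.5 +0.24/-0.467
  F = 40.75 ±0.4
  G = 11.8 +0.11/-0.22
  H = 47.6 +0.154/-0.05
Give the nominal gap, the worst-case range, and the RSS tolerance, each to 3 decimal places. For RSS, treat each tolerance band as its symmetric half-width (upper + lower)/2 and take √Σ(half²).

Stack each dimension's contribution:
  -A: nom -35.600 → Σnom=-35.600; wc +0.030/-0.030 → slack +0.030/-0.030; half-tol=0.030, Σhalf²=0.000900
  -B: nom -36.700 → Σnom=-72.300; wc +0.110/-0.110 → slack +0.140/-0.140; half-tol=0.110, Σhalf²=0.013000
  -C: nom -33.600 → Σnom=-105.900; wc +0.275/-0.380 → slack +0.415/-0.520; half-tol=0.328, Σhalf²=0.120256
  -D: nom -25.100 → Σnom=-131.000; wc +0.469/-0.195 → slack +0.884/-0.715; half-tol=0.332, Σhalf²=0.230480
  +E: nom +35.500 → Σnom=-95.500; wc +0.240/-0.467 → slack +1.124/-1.182; half-tol=0.354, Σhalf²=0.355442
  -F: nom -40.750 → Σnom=-136.250; wc +0.400/-0.400 → slack +1.524/-1.582; half-tol=0.400, Σhalf²=0.515443
  +G: nom +11.800 → Σnom=-124.450; wc +0.110/-0.220 → slack +1.634/-1.802; half-tol=0.165, Σhalf²=0.542668
  +H: nom +47.600 → Σnom=-76.850; wc +0.154/-0.050 → slack +1.788/-1.852; half-tol=0.102, Σhalf²=0.553072
Nominal = -76.850. Worst-case = [-76.850 - 1.852, -76.850 + 1.788] = [-78.702, -75.062]. RSS = √0.553072 = 0.744.

nominal=-76.850 wc=[-78.702,-75.062] rss=0.744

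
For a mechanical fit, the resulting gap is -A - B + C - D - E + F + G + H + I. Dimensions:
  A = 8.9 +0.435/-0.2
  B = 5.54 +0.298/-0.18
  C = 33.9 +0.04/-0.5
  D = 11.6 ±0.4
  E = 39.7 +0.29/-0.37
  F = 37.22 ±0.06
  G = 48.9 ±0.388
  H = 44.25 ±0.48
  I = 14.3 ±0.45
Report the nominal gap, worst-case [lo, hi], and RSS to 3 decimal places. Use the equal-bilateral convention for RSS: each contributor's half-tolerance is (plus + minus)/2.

Stack each dimension's contribution:
  -A: nom -8.900 → Σnom=-8.900; wc +0.200/-0.435 → slack +0.200/-0.435; half-tol=0.318, Σhalf²=0.100806
  -B: nom -5.540 → Σnom=-14.440; wc +0.180/-0.298 → slack +0.380/-0.733; half-tol=0.239, Σhalf²=0.157927
  +C: nom +33.900 → Σnom=19.460; wc +0.040/-0.500 → slack +0.420/-1.233; half-tol=0.270, Σhalf²=0.230827
  -D: nom -11.600 → Σnom=7.860; wc +0.400/-0.400 → slack +0.820/-1.633; half-tol=0.400, Σhalf²=0.390827
  -E: nom -39.700 → Σnom=-31.840; wc +0.370/-0.290 → slack +1.190/-1.923; half-tol=0.330, Σhalf²=0.499727
  +F: nom +37.220 → Σnom=5.380; wc +0.060/-0.060 → slack +1.250/-1.983; half-tol=0.060, Σhalf²=0.503327
  +G: nom +48.900 → Σnom=54.280; wc +0.388/-0.388 → slack +1.638/-2.371; half-tol=0.388, Σhalf²=0.653871
  +H: nom +44.250 → Σnom=98.530; wc +0.480/-0.480 → slack +2.118/-2.851; half-tol=0.480, Σhalf²=0.884271
  +I: nom +14.300 → Σnom=112.830; wc +0.450/-0.450 → slack +2.568/-3.301; half-tol=0.450, Σhalf²=1.086771
Nominal = 112.830. Worst-case = [112.830 - 3.301, 112.830 + 2.568] = [109.529, 115.398]. RSS = √1.086771 = 1.042.

nominal=112.830 wc=[109.529,115.398] rss=1.042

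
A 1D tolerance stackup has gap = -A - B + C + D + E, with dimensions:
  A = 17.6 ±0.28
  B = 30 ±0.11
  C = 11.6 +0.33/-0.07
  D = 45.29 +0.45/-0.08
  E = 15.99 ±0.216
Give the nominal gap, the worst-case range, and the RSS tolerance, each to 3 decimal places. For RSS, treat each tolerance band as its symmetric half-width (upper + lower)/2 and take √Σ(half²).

nominal=25.280 wc=[24.524,26.666] rss=0.497

Stack each dimension's contribution:
  -A: nom -17.600 → Σnom=-17.600; wc +0.280/-0.280 → slack +0.280/-0.280; half-tol=0.280, Σhalf²=0.078400
  -B: nom -30.000 → Σnom=-47.600; wc +0.110/-0.110 → slack +0.390/-0.390; half-tol=0.110, Σhalf²=0.090500
  +C: nom +11.600 → Σnom=-36.000; wc +0.330/-0.070 → slack +0.720/-0.460; half-tol=0.200, Σhalf²=0.130500
  +D: nom +45.290 → Σnom=9.290; wc +0.450/-0.080 → slack +1.170/-0.540; half-tol=0.265, Σhalf²=0.200725
  +E: nom +15.990 → Σnom=25.280; wc +0.216/-0.216 → slack +1.386/-0.756; half-tol=0.216, Σhalf²=0.247381
Nominal = 25.280. Worst-case = [25.280 - 0.756, 25.280 + 1.386] = [24.524, 26.666]. RSS = √0.247381 = 0.497.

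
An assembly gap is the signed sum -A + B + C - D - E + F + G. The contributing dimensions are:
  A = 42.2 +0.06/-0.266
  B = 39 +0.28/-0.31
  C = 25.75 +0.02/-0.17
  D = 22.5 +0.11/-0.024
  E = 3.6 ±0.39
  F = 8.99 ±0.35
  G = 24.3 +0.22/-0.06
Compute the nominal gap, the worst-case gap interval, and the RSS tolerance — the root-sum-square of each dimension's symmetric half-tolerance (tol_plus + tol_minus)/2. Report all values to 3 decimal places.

Stack each dimension's contribution:
  -A: nom -42.200 → Σnom=-42.200; wc +0.266/-0.060 → slack +0.266/-0.060; half-tol=0.163, Σhalf²=0.026569
  +B: nom +39.000 → Σnom=-3.200; wc +0.280/-0.310 → slack +0.546/-0.370; half-tol=0.295, Σhalf²=0.113594
  +C: nom +25.750 → Σnom=22.550; wc +0.020/-0.170 → slack +0.566/-0.540; half-tol=0.095, Σhalf²=0.122619
  -D: nom -22.500 → Σnom=0.050; wc +0.024/-0.110 → slack +0.590/-0.650; half-tol=0.067, Σhalf²=0.127108
  -E: nom -3.600 → Σnom=-3.550; wc +0.390/-0.390 → slack +0.980/-1.040; half-tol=0.390, Σhalf²=0.279208
  +F: nom +8.990 → Σnom=5.440; wc +0.350/-0.350 → slack +1.330/-1.390; half-tol=0.350, Σhalf²=0.401708
  +G: nom +24.300 → Σnom=29.740; wc +0.220/-0.060 → slack +1.550/-1.450; half-tol=0.140, Σhalf²=0.421308
Nominal = 29.740. Worst-case = [29.740 - 1.450, 29.740 + 1.550] = [28.290, 31.290]. RSS = √0.421308 = 0.649.

nominal=29.740 wc=[28.290,31.290] rss=0.649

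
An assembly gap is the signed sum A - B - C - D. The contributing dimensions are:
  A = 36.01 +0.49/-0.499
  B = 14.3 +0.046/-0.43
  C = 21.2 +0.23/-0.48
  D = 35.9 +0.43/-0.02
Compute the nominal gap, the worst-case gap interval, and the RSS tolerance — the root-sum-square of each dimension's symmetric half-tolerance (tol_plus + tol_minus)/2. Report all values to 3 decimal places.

Stack each dimension's contribution:
  +A: nom +36.010 → Σnom=36.010; wc +0.490/-0.499 → slack +0.490/-0.499; half-tol=0.494, Σhalf²=0.244530
  -B: nom -14.300 → Σnom=21.710; wc +0.430/-0.046 → slack +0.920/-0.545; half-tol=0.238, Σhalf²=0.301174
  -C: nom -21.200 → Σnom=0.510; wc +0.480/-0.230 → slack +1.400/-0.775; half-tol=0.355, Σhalf²=0.427199
  -D: nom -35.900 → Σnom=-35.390; wc +0.020/-0.430 → slack +1.420/-1.205; half-tol=0.225, Σhalf²=0.477824
Nominal = -35.390. Worst-case = [-35.390 - 1.205, -35.390 + 1.420] = [-36.595, -33.970]. RSS = √0.477824 = 0.691.

nominal=-35.390 wc=[-36.595,-33.970] rss=0.691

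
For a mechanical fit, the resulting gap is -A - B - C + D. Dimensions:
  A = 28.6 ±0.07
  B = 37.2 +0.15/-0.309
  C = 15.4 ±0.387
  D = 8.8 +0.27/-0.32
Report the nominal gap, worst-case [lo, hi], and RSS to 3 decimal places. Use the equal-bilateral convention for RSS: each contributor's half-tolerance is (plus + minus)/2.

Stack each dimension's contribution:
  -A: nom -28.600 → Σnom=-28.600; wc +0.070/-0.070 → slack +0.070/-0.070; half-tol=0.070, Σhalf²=0.004900
  -B: nom -37.200 → Σnom=-65.800; wc +0.309/-0.150 → slack +0.379/-0.220; half-tol=0.229, Σhalf²=0.057570
  -C: nom -15.400 → Σnom=-81.200; wc +0.387/-0.387 → slack +0.766/-0.607; half-tol=0.387, Σhalf²=0.207339
  +D: nom +8.800 → Σnom=-72.400; wc +0.270/-0.320 → slack +1.036/-0.927; half-tol=0.295, Σhalf²=0.294364
Nominal = -72.400. Worst-case = [-72.400 - 0.927, -72.400 + 1.036] = [-73.327, -71.364]. RSS = √0.294364 = 0.543.

nominal=-72.400 wc=[-73.327,-71.364] rss=0.543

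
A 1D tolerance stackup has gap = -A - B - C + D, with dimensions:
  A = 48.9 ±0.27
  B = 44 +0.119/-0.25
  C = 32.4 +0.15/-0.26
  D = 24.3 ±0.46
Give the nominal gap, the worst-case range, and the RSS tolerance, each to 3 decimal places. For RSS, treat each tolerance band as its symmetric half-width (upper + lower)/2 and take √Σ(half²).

Stack each dimension's contribution:
  -A: nom -48.900 → Σnom=-48.900; wc +0.270/-0.270 → slack +0.270/-0.270; half-tol=0.270, Σhalf²=0.072900
  -B: nom -44.000 → Σnom=-92.900; wc +0.250/-0.119 → slack +0.520/-0.389; half-tol=0.184, Σhalf²=0.106940
  -C: nom -32.400 → Σnom=-125.300; wc +0.260/-0.150 → slack +0.780/-0.539; half-tol=0.205, Σhalf²=0.148965
  +D: nom +24.300 → Σnom=-101.000; wc +0.460/-0.460 → slack +1.240/-0.999; half-tol=0.460, Σhalf²=0.360565
Nominal = -101.000. Worst-case = [-101.000 - 0.999, -101.000 + 1.240] = [-101.999, -99.760]. RSS = √0.360565 = 0.600.

nominal=-101.000 wc=[-101.999,-99.760] rss=0.600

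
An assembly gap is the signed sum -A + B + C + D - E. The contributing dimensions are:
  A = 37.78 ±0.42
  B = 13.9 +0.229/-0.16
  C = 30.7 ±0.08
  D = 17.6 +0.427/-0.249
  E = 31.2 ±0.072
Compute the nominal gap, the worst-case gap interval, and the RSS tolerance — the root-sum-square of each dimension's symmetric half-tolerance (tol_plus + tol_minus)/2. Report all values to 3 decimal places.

Stack each dimension's contribution:
  -A: nom -37.780 → Σnom=-37.780; wc +0.420/-0.420 → slack +0.420/-0.420; half-tol=0.420, Σhalf²=0.176400
  +B: nom +13.900 → Σnom=-23.880; wc +0.229/-0.160 → slack +0.649/-0.580; half-tol=0.195, Σhalf²=0.214230
  +C: nom +30.700 → Σnom=6.820; wc +0.080/-0.080 → slack +0.729/-0.660; half-tol=0.080, Σhalf²=0.220630
  +D: nom +17.600 → Σnom=24.420; wc +0.427/-0.249 → slack +1.156/-0.909; half-tol=0.338, Σhalf²=0.334874
  -E: nom -31.200 → Σnom=-6.780; wc +0.072/-0.072 → slack +1.228/-0.981; half-tol=0.072, Σhalf²=0.340058
Nominal = -6.780. Worst-case = [-6.780 - 0.981, -6.780 + 1.228] = [-7.761, -5.552]. RSS = √0.340058 = 0.583.

nominal=-6.780 wc=[-7.761,-5.552] rss=0.583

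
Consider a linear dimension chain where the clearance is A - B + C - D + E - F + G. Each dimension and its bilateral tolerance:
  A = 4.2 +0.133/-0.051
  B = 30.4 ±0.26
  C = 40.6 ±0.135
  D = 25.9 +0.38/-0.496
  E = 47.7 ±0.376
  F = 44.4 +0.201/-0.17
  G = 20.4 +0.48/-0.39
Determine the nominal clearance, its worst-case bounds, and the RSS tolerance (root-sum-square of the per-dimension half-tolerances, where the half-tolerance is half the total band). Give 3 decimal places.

Stack each dimension's contribution:
  +A: nom +4.200 → Σnom=4.200; wc +0.133/-0.051 → slack +0.133/-0.051; half-tol=0.092, Σhalf²=0.008464
  -B: nom -30.400 → Σnom=-26.200; wc +0.260/-0.260 → slack +0.393/-0.311; half-tol=0.260, Σhalf²=0.076064
  +C: nom +40.600 → Σnom=14.400; wc +0.135/-0.135 → slack +0.528/-0.446; half-tol=0.135, Σhalf²=0.094289
  -D: nom -25.900 → Σnom=-11.500; wc +0.496/-0.380 → slack +1.024/-0.826; half-tol=0.438, Σhalf²=0.286133
  +E: nom +47.700 → Σnom=36.200; wc +0.376/-0.376 → slack +1.400/-1.202; half-tol=0.376, Σhalf²=0.427509
  -F: nom -44.400 → Σnom=-8.200; wc +0.170/-0.201 → slack +1.570/-1.403; half-tol=0.185, Σhalf²=0.461919
  +G: nom +20.400 → Σnom=12.200; wc +0.480/-0.390 → slack +2.050/-1.793; half-tol=0.435, Σhalf²=0.651144
Nominal = 12.200. Worst-case = [12.200 - 1.793, 12.200 + 2.050] = [10.407, 14.250]. RSS = √0.651144 = 0.807.

nominal=12.200 wc=[10.407,14.250] rss=0.807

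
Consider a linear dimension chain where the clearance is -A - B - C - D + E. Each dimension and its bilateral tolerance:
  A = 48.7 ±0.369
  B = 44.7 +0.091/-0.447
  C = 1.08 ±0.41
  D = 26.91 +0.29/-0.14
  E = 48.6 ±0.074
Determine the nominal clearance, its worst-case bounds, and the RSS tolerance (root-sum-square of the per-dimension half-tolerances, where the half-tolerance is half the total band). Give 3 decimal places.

nominal=-72.790 wc=[-74.024,-71.350] rss=0.654

Stack each dimension's contribution:
  -A: nom -48.700 → Σnom=-48.700; wc +0.369/-0.369 → slack +0.369/-0.369; half-tol=0.369, Σhalf²=0.136161
  -B: nom -44.700 → Σnom=-93.400; wc +0.447/-0.091 → slack +0.816/-0.460; half-tol=0.269, Σhalf²=0.208522
  -C: nom -1.080 → Σnom=-94.480; wc +0.410/-0.410 → slack +1.226/-0.870; half-tol=0.410, Σhalf²=0.376622
  -D: nom -26.910 → Σnom=-121.390; wc +0.140/-0.290 → slack +1.366/-1.160; half-tol=0.215, Σhalf²=0.422847
  +E: nom +48.600 → Σnom=-72.790; wc +0.074/-0.074 → slack +1.440/-1.234; half-tol=0.074, Σhalf²=0.428323
Nominal = -72.790. Worst-case = [-72.790 - 1.234, -72.790 + 1.440] = [-74.024, -71.350]. RSS = √0.428323 = 0.654.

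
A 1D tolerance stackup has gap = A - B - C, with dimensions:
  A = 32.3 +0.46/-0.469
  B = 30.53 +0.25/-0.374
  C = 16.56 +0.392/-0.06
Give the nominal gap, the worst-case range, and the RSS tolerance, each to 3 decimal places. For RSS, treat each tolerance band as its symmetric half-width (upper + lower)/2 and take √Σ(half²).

Stack each dimension's contribution:
  +A: nom +32.300 → Σnom=32.300; wc +0.460/-0.469 → slack +0.460/-0.469; half-tol=0.465, Σhalf²=0.215760
  -B: nom -30.530 → Σnom=1.770; wc +0.374/-0.250 → slack +0.834/-0.719; half-tol=0.312, Σhalf²=0.313104
  -C: nom -16.560 → Σnom=-14.790; wc +0.060/-0.392 → slack +0.894/-1.111; half-tol=0.226, Σhalf²=0.364180
Nominal = -14.790. Worst-case = [-14.790 - 1.111, -14.790 + 0.894] = [-15.901, -13.896]. RSS = √0.364180 = 0.603.

nominal=-14.790 wc=[-15.901,-13.896] rss=0.603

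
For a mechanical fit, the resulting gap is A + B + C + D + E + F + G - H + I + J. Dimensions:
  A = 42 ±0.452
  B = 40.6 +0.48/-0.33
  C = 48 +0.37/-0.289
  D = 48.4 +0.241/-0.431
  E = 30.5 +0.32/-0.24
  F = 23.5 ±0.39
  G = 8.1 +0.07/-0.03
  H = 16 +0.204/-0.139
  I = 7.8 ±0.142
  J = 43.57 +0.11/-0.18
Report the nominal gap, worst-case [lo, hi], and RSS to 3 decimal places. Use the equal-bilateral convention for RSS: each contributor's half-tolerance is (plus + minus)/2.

nominal=276.470 wc=[273.782,279.184] rss=0.945

Stack each dimension's contribution:
  +A: nom +42.000 → Σnom=42.000; wc +0.452/-0.452 → slack +0.452/-0.452; half-tol=0.452, Σhalf²=0.204304
  +B: nom +40.600 → Σnom=82.600; wc +0.480/-0.330 → slack +0.932/-0.782; half-tol=0.405, Σhalf²=0.368329
  +C: nom +48.000 → Σnom=130.600; wc +0.370/-0.289 → slack +1.302/-1.071; half-tol=0.330, Σhalf²=0.476899
  +D: nom +48.400 → Σnom=179.000; wc +0.241/-0.431 → slack +1.543/-1.502; half-tol=0.336, Σhalf²=0.589795
  +E: nom +30.500 → Σnom=209.500; wc +0.320/-0.240 → slack +1.863/-1.742; half-tol=0.280, Σhalf²=0.668195
  +F: nom +23.500 → Σnom=233.000; wc +0.390/-0.390 → slack +2.253/-2.132; half-tol=0.390, Σhalf²=0.820295
  +G: nom +8.100 → Σnom=241.100; wc +0.070/-0.030 → slack +2.323/-2.162; half-tol=0.050, Σhalf²=0.822795
  -H: nom -16.000 → Σnom=225.100; wc +0.139/-0.204 → slack +2.462/-2.366; half-tol=0.171, Σhalf²=0.852208
  +I: nom +7.800 → Σnom=232.900; wc +0.142/-0.142 → slack +2.604/-2.508; half-tol=0.142, Σhalf²=0.872371
  +J: nom +43.570 → Σnom=276.470; wc +0.110/-0.180 → slack +2.714/-2.688; half-tol=0.145, Σhalf²=0.893396
Nominal = 276.470. Worst-case = [276.470 - 2.688, 276.470 + 2.714] = [273.782, 279.184]. RSS = √0.893396 = 0.945.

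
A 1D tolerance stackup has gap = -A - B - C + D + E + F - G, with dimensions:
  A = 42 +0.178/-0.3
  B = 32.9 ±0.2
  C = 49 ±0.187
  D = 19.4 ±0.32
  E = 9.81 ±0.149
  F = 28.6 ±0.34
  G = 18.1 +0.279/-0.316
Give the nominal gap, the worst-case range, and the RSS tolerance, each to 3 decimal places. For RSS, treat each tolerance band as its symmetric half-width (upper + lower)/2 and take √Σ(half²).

Stack each dimension's contribution:
  -A: nom -42.000 → Σnom=-42.000; wc +0.300/-0.178 → slack +0.300/-0.178; half-tol=0.239, Σhalf²=0.057121
  -B: nom -32.900 → Σnom=-74.900; wc +0.200/-0.200 → slack +0.500/-0.378; half-tol=0.200, Σhalf²=0.097121
  -C: nom -49.000 → Σnom=-123.900; wc +0.187/-0.187 → slack +0.687/-0.565; half-tol=0.187, Σhalf²=0.132090
  +D: nom +19.400 → Σnom=-104.500; wc +0.320/-0.320 → slack +1.007/-0.885; half-tol=0.320, Σhalf²=0.234490
  +E: nom +9.810 → Σnom=-94.690; wc +0.149/-0.149 → slack +1.156/-1.034; half-tol=0.149, Σhalf²=0.256691
  +F: nom +28.600 → Σnom=-66.090; wc +0.340/-0.340 → slack +1.496/-1.374; half-tol=0.340, Σhalf²=0.372291
  -G: nom -18.100 → Σnom=-84.190; wc +0.316/-0.279 → slack +1.812/-1.653; half-tol=0.297, Σhalf²=0.460797
Nominal = -84.190. Worst-case = [-84.190 - 1.653, -84.190 + 1.812] = [-85.843, -82.378]. RSS = √0.460797 = 0.679.

nominal=-84.190 wc=[-85.843,-82.378] rss=0.679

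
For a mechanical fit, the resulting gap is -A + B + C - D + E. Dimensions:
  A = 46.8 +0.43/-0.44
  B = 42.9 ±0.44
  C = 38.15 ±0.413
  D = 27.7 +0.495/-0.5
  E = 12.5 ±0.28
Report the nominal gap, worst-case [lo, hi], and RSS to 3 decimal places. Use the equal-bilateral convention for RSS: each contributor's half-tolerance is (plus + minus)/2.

Stack each dimension's contribution:
  -A: nom -46.800 → Σnom=-46.800; wc +0.440/-0.430 → slack +0.440/-0.430; half-tol=0.435, Σhalf²=0.189225
  +B: nom +42.900 → Σnom=-3.900; wc +0.440/-0.440 → slack +0.880/-0.870; half-tol=0.440, Σhalf²=0.382825
  +C: nom +38.150 → Σnom=34.250; wc +0.413/-0.413 → slack +1.293/-1.283; half-tol=0.413, Σhalf²=0.553394
  -D: nom -27.700 → Σnom=6.550; wc +0.500/-0.495 → slack +1.793/-1.778; half-tol=0.497, Σhalf²=0.800900
  +E: nom +12.500 → Σnom=19.050; wc +0.280/-0.280 → slack +2.073/-2.058; half-tol=0.280, Σhalf²=0.879300
Nominal = 19.050. Worst-case = [19.050 - 2.058, 19.050 + 2.073] = [16.992, 21.123]. RSS = √0.879300 = 0.938.

nominal=19.050 wc=[16.992,21.123] rss=0.938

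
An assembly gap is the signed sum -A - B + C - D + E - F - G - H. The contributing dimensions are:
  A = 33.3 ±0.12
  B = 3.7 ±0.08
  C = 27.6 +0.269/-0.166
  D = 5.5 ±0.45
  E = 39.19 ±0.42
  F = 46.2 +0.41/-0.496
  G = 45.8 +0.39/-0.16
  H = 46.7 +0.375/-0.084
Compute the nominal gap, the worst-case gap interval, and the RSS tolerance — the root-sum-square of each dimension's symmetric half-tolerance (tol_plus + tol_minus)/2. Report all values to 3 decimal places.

nominal=-114.410 wc=[-116.821,-112.331] rss=0.883

Stack each dimension's contribution:
  -A: nom -33.300 → Σnom=-33.300; wc +0.120/-0.120 → slack +0.120/-0.120; half-tol=0.120, Σhalf²=0.014400
  -B: nom -3.700 → Σnom=-37.000; wc +0.080/-0.080 → slack +0.200/-0.200; half-tol=0.080, Σhalf²=0.020800
  +C: nom +27.600 → Σnom=-9.400; wc +0.269/-0.166 → slack +0.469/-0.366; half-tol=0.218, Σhalf²=0.068106
  -D: nom -5.500 → Σnom=-14.900; wc +0.450/-0.450 → slack +0.919/-0.816; half-tol=0.450, Σhalf²=0.270606
  +E: nom +39.190 → Σnom=24.290; wc +0.420/-0.420 → slack +1.339/-1.236; half-tol=0.420, Σhalf²=0.447006
  -F: nom -46.200 → Σnom=-21.910; wc +0.496/-0.410 → slack +1.835/-1.646; half-tol=0.453, Σhalf²=0.652215
  -G: nom -45.800 → Σnom=-67.710; wc +0.160/-0.390 → slack +1.995/-2.036; half-tol=0.275, Σhalf²=0.727840
  -H: nom -46.700 → Σnom=-114.410; wc +0.084/-0.375 → slack +2.079/-2.411; half-tol=0.230, Σhalf²=0.780511
Nominal = -114.410. Worst-case = [-114.410 - 2.411, -114.410 + 2.079] = [-116.821, -112.331]. RSS = √0.780511 = 0.883.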